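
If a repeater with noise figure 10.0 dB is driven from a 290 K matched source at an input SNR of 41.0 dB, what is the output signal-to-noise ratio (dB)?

By definition F = SNR_in/SNR_out, so in dB: SNR_out = SNR_in − NF
SNR_out = 41.0 − 10.0 = 31.0 dB

31.0 dB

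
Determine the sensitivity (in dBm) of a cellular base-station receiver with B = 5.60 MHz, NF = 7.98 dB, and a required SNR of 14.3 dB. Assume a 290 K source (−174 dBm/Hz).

−84.2 dBm

Sensitivity = −174 + 10 log₁₀(B) + NF + SNR_min
= −174 + 67.48 + 7.98 + 14.3
= −84.24 dBm → −84.2 dBm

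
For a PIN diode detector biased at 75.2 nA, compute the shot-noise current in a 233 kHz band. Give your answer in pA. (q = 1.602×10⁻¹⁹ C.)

I_n = √(2qI·B)
2qI·B = 2 × 1.602×10⁻¹⁹ × 7.52×10⁻⁸ × 2.33×10⁵ = 5.61×10⁻²¹ A²
I_n = √(5.61×10⁻²¹) = 7.49×10⁻¹¹ A = 74.9 pA

74.9 pA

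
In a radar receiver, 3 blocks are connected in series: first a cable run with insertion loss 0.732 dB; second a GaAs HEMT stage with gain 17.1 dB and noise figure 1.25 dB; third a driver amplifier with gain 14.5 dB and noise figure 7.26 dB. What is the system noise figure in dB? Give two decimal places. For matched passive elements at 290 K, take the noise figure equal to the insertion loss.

Convert to linear (a loss of L dB is a gain of −L dB): F_i = 10^(NF_i/10), G_i = 10^(G_i,dB/10)
  Stage 1: F_1 = 10^(0.732/10) = 1.184, G_1 = 10^(−0.732/10) = 0.8449
  Stage 2: F_2 = 10^(1.25/10) = 1.334, G_2 = 10^(17.1/10) = 51.29
  Stage 3: F_3 = 10^(7.26/10) = 5.321, G_3 = 10^(14.5/10) = 28.18
Friis cascade:
  F = 1.184 + (1.334 − 1)/0.8449 + (5.321 − 1)/43.33 = 1.678
NF = 10 log₁₀(1.678) = 2.25 dB

2.25 dB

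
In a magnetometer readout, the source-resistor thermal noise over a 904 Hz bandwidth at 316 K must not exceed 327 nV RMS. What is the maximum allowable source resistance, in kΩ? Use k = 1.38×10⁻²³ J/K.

6.78 kΩ

Johnson–Nyquist: V_n = √(4kTRB) ⇒ R = V_n² / (4kTB)
4kTB = 4 × 1.38×10⁻²³ × 316 × 9.04×10² = 1.58×10⁻¹⁷
R = (3.27×10⁻⁷)² / 1.58×10⁻¹⁷ = 6.78×10³ Ω = 6.78 kΩ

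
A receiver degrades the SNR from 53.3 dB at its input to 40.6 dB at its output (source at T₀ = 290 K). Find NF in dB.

12.7 dB

NF (dB) = SNR_in(dB) − SNR_out(dB) when the source is at T₀
NF = 53.3 − 40.6 = 12.7 dB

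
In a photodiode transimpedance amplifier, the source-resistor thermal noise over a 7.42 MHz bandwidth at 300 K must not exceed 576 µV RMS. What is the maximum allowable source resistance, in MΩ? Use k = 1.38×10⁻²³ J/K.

2.70 MΩ

Johnson–Nyquist: V_n = √(4kTRB) ⇒ R = V_n² / (4kTB)
4kTB = 4 × 1.38×10⁻²³ × 300 × 7.42×10⁶ = 1.23×10⁻¹³
R = (5.76×10⁻⁴)² / 1.23×10⁻¹³ = 2.70×10⁶ Ω = 2.70 MΩ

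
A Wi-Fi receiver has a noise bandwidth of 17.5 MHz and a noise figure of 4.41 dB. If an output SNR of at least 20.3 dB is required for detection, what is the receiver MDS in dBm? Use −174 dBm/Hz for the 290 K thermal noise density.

−76.9 dBm

Sensitivity = −174 + 10 log₁₀(B) + NF + SNR_min
= −174 + 72.43 + 4.41 + 20.3
= −76.86 dBm → −76.9 dBm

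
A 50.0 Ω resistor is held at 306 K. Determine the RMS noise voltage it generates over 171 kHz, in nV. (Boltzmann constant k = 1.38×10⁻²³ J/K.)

V_n = √(4kTRB)
4kTRB = 4 × 1.38×10⁻²³ × 306 × 5.00×10¹ × 1.71×10⁵ = 1.44×10⁻¹³ V²
V_n = √(1.44×10⁻¹³) = 3.80×10⁻⁷ V = 380 nV

380 nV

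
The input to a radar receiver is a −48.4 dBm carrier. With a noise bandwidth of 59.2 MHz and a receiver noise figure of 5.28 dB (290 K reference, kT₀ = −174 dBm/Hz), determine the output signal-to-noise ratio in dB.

42.6 dB

Noise floor: N = −174 + 10 log₁₀(B) + NF
10 log₁₀(5.92×10⁷) = 77.72 dB
N = −174 + 77.72 + 5.28 = −91.00 dBm
SNR = P_sig − N = −48.4 − (−91.00) = 42.60 dB → 42.6 dB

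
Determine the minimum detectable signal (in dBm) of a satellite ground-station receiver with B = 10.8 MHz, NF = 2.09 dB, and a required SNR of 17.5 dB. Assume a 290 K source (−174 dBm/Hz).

−84.1 dBm

Sensitivity = −174 + 10 log₁₀(B) + NF + SNR_min
= −174 + 70.33 + 2.09 + 17.5
= −84.08 dBm → −84.1 dBm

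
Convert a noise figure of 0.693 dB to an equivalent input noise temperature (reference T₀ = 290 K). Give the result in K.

50.2 K

F = 10^(0.693/10) = 1.17301
T_e = (F − 1)·T₀ = (1.17301 − 1) × 290 = 50.2 K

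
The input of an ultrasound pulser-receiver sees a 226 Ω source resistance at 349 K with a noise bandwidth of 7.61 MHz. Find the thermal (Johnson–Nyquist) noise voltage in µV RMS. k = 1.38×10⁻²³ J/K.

5.76 µV

V_n = √(4kTRB)
4kTRB = 4 × 1.38×10⁻²³ × 349 × 2.26×10² × 7.61×10⁶ = 3.31×10⁻¹¹ V²
V_n = √(3.31×10⁻¹¹) = 5.76×10⁻⁶ V = 5.76 µV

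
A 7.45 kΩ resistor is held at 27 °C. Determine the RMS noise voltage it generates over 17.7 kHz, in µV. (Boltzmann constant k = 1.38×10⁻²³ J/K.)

T = 27 °C + 273.15 = 300.15 K
V_n = √(4kTRB)
4kTRB = 4 × 1.38×10⁻²³ × 300.15 × 7.45×10³ × 1.77×10⁴ = 2.18×10⁻¹² V²
V_n = √(2.18×10⁻¹²) = 1.48×10⁻⁶ V = 1.48 µV

1.48 µV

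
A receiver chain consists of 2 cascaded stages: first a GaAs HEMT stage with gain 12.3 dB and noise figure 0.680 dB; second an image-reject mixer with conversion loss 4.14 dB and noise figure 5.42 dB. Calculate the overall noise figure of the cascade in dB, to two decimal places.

Convert to linear (a loss of L dB is a gain of −L dB): F_i = 10^(NF_i/10), G_i = 10^(G_i,dB/10)
  Stage 1: F_1 = 10^(0.680/10) = 1.169, G_1 = 10^(12.3/10) = 16.98
  Stage 2: F_2 = 10^(5.42/10) = 3.483, G_2 = 10^(−4.14/10) = 0.3855
Friis cascade:
  F = 1.169 + (3.483 − 1)/16.98 = 1.316
NF = 10 log₁₀(1.316) = 1.19 dB

1.19 dB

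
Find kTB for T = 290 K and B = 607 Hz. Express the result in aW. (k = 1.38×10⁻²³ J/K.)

2.43 aW

P_n = kTB = 1.38×10⁻²³ × 290 × 6.07×10² = 2.43×10⁻¹⁸ W = 2.43 aW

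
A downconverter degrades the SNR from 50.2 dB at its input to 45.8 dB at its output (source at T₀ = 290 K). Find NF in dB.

NF (dB) = SNR_in(dB) − SNR_out(dB) when the source is at T₀
NF = 50.2 − 45.8 = 4.4 dB

4.4 dB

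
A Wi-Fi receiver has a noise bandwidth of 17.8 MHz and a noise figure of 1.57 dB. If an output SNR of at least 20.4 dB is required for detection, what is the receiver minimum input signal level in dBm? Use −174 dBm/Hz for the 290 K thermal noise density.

−79.5 dBm

Sensitivity = −174 + 10 log₁₀(B) + NF + SNR_min
= −174 + 72.5 + 1.57 + 20.4
= −79.53 dBm → −79.5 dBm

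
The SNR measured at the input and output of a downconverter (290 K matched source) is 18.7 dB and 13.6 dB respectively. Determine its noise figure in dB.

5.1 dB

NF (dB) = SNR_in(dB) − SNR_out(dB) when the source is at T₀
NF = 18.7 − 13.6 = 5.1 dB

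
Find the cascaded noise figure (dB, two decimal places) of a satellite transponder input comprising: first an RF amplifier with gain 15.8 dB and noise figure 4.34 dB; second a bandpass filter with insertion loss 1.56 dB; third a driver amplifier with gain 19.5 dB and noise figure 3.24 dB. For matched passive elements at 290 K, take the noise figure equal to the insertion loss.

4.42 dB

Convert to linear (a loss of L dB is a gain of −L dB): F_i = 10^(NF_i/10), G_i = 10^(G_i,dB/10)
  Stage 1: F_1 = 10^(4.34/10) = 2.716, G_1 = 10^(15.8/10) = 38.02
  Stage 2: F_2 = 10^(1.56/10) = 1.432, G_2 = 10^(−1.56/10) = 0.6982
  Stage 3: F_3 = 10^(3.24/10) = 2.109, G_3 = 10^(19.5/10) = 89.13
Friis cascade:
  F = 2.716 + (1.432 − 1)/38.02 + (2.109 − 1)/26.55 = 2.770
NF = 10 log₁₀(2.770) = 4.42 dB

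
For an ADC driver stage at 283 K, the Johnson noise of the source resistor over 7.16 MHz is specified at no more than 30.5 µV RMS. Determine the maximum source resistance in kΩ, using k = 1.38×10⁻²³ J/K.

8.32 kΩ

Johnson–Nyquist: V_n = √(4kTRB) ⇒ R = V_n² / (4kTB)
4kTB = 4 × 1.38×10⁻²³ × 283 × 7.16×10⁶ = 1.12×10⁻¹³
R = (3.05×10⁻⁵)² / 1.12×10⁻¹³ = 8.32×10³ Ω = 8.32 kΩ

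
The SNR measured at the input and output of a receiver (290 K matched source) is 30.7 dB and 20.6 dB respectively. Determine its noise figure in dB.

10.1 dB

NF (dB) = SNR_in(dB) − SNR_out(dB) when the source is at T₀
NF = 30.7 − 20.6 = 10.1 dB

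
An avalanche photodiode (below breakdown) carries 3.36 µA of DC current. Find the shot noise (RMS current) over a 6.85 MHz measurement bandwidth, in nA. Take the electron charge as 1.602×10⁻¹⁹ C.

2.72 nA

I_n = √(2qI·B)
2qI·B = 2 × 1.602×10⁻¹⁹ × 3.36×10⁻⁶ × 6.85×10⁶ = 7.37×10⁻¹⁸ A²
I_n = √(7.37×10⁻¹⁸) = 2.72×10⁻⁹ A = 2.72 nA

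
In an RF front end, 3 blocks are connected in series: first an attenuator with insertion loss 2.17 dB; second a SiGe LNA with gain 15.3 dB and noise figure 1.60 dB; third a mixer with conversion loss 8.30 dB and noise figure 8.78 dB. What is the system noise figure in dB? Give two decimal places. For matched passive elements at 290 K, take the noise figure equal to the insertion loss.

4.32 dB

Convert to linear (a loss of L dB is a gain of −L dB): F_i = 10^(NF_i/10), G_i = 10^(G_i,dB/10)
  Stage 1: F_1 = 10^(2.17/10) = 1.648, G_1 = 10^(−2.17/10) = 0.6067
  Stage 2: F_2 = 10^(1.60/10) = 1.445, G_2 = 10^(15.3/10) = 33.88
  Stage 3: F_3 = 10^(8.78/10) = 7.551, G_3 = 10^(−8.30/10) = 0.1479
Friis cascade:
  F = 1.648 + (1.445 − 1)/0.6067 + (7.551 − 1)/20.56 = 2.701
NF = 10 log₁₀(2.701) = 4.32 dB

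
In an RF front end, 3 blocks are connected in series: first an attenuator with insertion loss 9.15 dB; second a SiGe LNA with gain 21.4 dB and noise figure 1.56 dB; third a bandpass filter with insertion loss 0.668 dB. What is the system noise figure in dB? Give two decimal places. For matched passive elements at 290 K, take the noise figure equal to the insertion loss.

Convert to linear (a loss of L dB is a gain of −L dB): F_i = 10^(NF_i/10), G_i = 10^(G_i,dB/10)
  Stage 1: F_1 = 10^(9.15/10) = 8.222, G_1 = 10^(−9.15/10) = 0.1216
  Stage 2: F_2 = 10^(1.56/10) = 1.432, G_2 = 10^(21.4/10) = 138.0
  Stage 3: F_3 = 10^(0.668/10) = 1.166, G_3 = 10^(−0.668/10) = 0.8574
Friis cascade:
  F = 8.222 + (1.432 − 1)/0.1216 + (1.166 − 1)/16.79 = 11.79
NF = 10 log₁₀(11.79) = 10.71 dB

10.71 dB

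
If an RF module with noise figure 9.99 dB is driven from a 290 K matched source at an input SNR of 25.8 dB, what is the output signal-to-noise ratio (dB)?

By definition F = SNR_in/SNR_out, so in dB: SNR_out = SNR_in − NF
SNR_out = 25.8 − 9.99 = 15.81 dB

15.81 dB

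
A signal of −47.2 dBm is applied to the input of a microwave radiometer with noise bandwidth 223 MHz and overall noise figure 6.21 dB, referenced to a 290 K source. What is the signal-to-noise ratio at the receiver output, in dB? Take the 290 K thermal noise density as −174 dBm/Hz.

37.1 dB

Noise floor: N = −174 + 10 log₁₀(B) + NF
10 log₁₀(2.23×10⁸) = 83.48 dB
N = −174 + 83.48 + 6.21 = −84.31 dBm
SNR = P_sig − N = −47.2 − (−84.31) = 37.11 dB → 37.1 dB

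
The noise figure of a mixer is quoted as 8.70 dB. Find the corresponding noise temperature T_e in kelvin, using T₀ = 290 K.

1860 K

F = 10^(8.70/10) = 7.4131
T_e = (F − 1)·T₀ = (7.4131 − 1) × 290 = 1860 K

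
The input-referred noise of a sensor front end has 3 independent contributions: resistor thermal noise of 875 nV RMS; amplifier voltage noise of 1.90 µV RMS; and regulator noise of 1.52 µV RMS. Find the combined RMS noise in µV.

2.59 µV

Uncorrelated sources add in power (mean-square): V_tot = √(ΣV_i²)
V_tot = √[(8.75×10⁻⁷)² + (1.90×10⁻⁶)² + (1.52×10⁻⁶)²] = 2.59×10⁻⁶ V = 2.59 µV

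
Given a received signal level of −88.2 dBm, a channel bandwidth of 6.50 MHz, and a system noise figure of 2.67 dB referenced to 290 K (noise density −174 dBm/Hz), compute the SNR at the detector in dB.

Noise floor: N = −174 + 10 log₁₀(B) + NF
10 log₁₀(6.50×10⁶) = 68.13 dB
N = −174 + 68.13 + 2.67 = −103.20 dBm
SNR = P_sig − N = −88.2 − (−103.20) = 15.00 dB → 15.0 dB

15.0 dB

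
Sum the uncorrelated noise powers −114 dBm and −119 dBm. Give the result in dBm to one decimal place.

Convert to linear, add, convert back:
P₁ = 3.98×10⁻¹⁵ W, P₂ = 1.26×10⁻¹⁵ W
P_tot = 5.24×10⁻¹⁵ W → 10 log₁₀(P_tot / 10⁻³) = −112.8 dBm

−112.8 dBm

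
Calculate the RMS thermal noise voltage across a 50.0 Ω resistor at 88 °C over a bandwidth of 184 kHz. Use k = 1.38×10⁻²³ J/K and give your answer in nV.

T = 88 °C + 273.15 = 361.15 K
V_n = √(4kTRB)
4kTRB = 4 × 1.38×10⁻²³ × 361.15 × 5.00×10¹ × 1.84×10⁵ = 1.83×10⁻¹³ V²
V_n = √(1.83×10⁻¹³) = 4.28×10⁻⁷ V = 428 nV

428 nV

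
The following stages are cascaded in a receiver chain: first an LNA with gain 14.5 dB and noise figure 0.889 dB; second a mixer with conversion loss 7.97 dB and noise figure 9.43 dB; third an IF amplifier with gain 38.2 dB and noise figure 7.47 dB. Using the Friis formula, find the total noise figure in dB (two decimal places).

4.02 dB

Convert to linear (a loss of L dB is a gain of −L dB): F_i = 10^(NF_i/10), G_i = 10^(G_i,dB/10)
  Stage 1: F_1 = 10^(0.889/10) = 1.227, G_1 = 10^(14.5/10) = 28.18
  Stage 2: F_2 = 10^(9.43/10) = 8.770, G_2 = 10^(−7.97/10) = 0.1596
  Stage 3: F_3 = 10^(7.47/10) = 5.585, G_3 = 10^(38.2/10) = 6607
Friis cascade:
  F = 1.227 + (8.770 − 1)/28.18 + (5.585 − 1)/4.498 = 2.522
NF = 10 log₁₀(2.522) = 4.02 dB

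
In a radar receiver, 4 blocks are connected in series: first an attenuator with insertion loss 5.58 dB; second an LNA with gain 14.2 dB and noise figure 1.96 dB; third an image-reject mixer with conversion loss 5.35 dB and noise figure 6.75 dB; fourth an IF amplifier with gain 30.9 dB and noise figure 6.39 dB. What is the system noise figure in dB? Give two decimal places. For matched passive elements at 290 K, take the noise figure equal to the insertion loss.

Convert to linear (a loss of L dB is a gain of −L dB): F_i = 10^(NF_i/10), G_i = 10^(G_i,dB/10)
  Stage 1: F_1 = 10^(5.58/10) = 3.614, G_1 = 10^(−5.58/10) = 0.2767
  Stage 2: F_2 = 10^(1.96/10) = 1.570, G_2 = 10^(14.2/10) = 26.30
  Stage 3: F_3 = 10^(6.75/10) = 4.732, G_3 = 10^(−5.35/10) = 0.2917
  Stage 4: F_4 = 10^(6.39/10) = 4.355, G_4 = 10^(30.9/10) = 1230
Friis cascade:
  F = 3.614 + (1.570 − 1)/0.2767 + (4.732 − 1)/7.278 + (4.355 − 1)/2.123 = 7.768
NF = 10 log₁₀(7.768) = 8.90 dB

8.90 dB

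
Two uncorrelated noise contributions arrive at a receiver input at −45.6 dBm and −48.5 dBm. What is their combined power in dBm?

Convert to linear, add, convert back:
P₁ = 2.75×10⁻⁸ W, P₂ = 1.41×10⁻⁸ W
P_tot = 4.17×10⁻⁸ W → 10 log₁₀(P_tot / 10⁻³) = −43.8 dBm

−43.8 dBm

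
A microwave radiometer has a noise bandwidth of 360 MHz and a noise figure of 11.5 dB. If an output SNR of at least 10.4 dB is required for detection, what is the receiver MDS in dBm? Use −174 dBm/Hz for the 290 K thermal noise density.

Sensitivity = −174 + 10 log₁₀(B) + NF + SNR_min
= −174 + 85.56 + 11.5 + 10.4
= −66.54 dBm → −66.5 dBm

−66.5 dBm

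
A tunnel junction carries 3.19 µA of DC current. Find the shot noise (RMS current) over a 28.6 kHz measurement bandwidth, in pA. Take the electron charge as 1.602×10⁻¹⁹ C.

I_n = √(2qI·B)
2qI·B = 2 × 1.602×10⁻¹⁹ × 3.19×10⁻⁶ × 2.86×10⁴ = 2.92×10⁻²⁰ A²
I_n = √(2.92×10⁻²⁰) = 1.71×10⁻¹⁰ A = 171 pA

171 pA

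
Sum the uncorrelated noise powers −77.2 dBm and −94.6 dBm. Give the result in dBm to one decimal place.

Convert to linear, add, convert back:
P₁ = 1.91×10⁻¹¹ W, P₂ = 3.47×10⁻¹³ W
P_tot = 1.94×10⁻¹¹ W → 10 log₁₀(P_tot / 10⁻³) = −77.1 dBm

−77.1 dBm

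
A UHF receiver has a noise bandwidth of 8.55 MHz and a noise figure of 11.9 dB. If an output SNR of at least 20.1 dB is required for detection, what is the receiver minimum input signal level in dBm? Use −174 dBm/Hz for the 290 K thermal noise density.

−72.7 dBm

Sensitivity = −174 + 10 log₁₀(B) + NF + SNR_min
= −174 + 69.32 + 11.9 + 20.1
= −72.68 dBm → −72.7 dBm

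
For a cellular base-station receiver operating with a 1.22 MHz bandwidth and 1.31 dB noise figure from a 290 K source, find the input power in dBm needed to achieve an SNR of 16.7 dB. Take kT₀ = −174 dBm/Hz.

−95.1 dBm

Sensitivity = −174 + 10 log₁₀(B) + NF + SNR_min
= −174 + 60.86 + 1.31 + 16.7
= −95.13 dBm → −95.1 dBm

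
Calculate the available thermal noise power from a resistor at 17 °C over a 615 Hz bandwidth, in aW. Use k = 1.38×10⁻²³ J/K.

2.46 aW

T = 17 °C + 273.15 = 290.15 K
P_n = kTB = 1.38×10⁻²³ × 290.15 × 6.15×10² = 2.46×10⁻¹⁸ W = 2.46 aW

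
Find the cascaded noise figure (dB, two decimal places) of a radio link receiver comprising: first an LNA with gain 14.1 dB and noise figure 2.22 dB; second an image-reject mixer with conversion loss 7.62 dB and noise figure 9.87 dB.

3.02 dB

Convert to linear (a loss of L dB is a gain of −L dB): F_i = 10^(NF_i/10), G_i = 10^(G_i,dB/10)
  Stage 1: F_1 = 10^(2.22/10) = 1.667, G_1 = 10^(14.1/10) = 25.70
  Stage 2: F_2 = 10^(9.87/10) = 9.705, G_2 = 10^(−7.62/10) = 0.1730
Friis cascade:
  F = 1.667 + (9.705 − 1)/25.70 = 2.006
NF = 10 log₁₀(2.006) = 3.02 dB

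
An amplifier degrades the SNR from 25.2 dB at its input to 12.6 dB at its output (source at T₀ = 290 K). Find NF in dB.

12.6 dB

NF (dB) = SNR_in(dB) − SNR_out(dB) when the source is at T₀
NF = 25.2 − 12.6 = 12.6 dB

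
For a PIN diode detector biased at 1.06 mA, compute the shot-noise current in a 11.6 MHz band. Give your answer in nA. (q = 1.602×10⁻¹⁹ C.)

I_n = √(2qI·B)
2qI·B = 2 × 1.602×10⁻¹⁹ × 1.06×10⁻³ × 1.16×10⁷ = 3.94×10⁻¹⁵ A²
I_n = √(3.94×10⁻¹⁵) = 6.28×10⁻⁸ A = 62.8 nA

62.8 nA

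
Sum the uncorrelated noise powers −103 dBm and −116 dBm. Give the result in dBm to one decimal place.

Convert to linear, add, convert back:
P₁ = 5.01×10⁻¹⁴ W, P₂ = 2.51×10⁻¹⁵ W
P_tot = 5.26×10⁻¹⁴ W → 10 log₁₀(P_tot / 10⁻³) = −102.8 dBm

−102.8 dBm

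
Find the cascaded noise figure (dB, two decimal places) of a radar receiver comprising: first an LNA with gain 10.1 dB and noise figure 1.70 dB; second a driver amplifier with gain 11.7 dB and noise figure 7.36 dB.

2.82 dB

Convert to linear (a loss of L dB is a gain of −L dB): F_i = 10^(NF_i/10), G_i = 10^(G_i,dB/10)
  Stage 1: F_1 = 10^(1.70/10) = 1.479, G_1 = 10^(10.1/10) = 10.23
  Stage 2: F_2 = 10^(7.36/10) = 5.445, G_2 = 10^(11.7/10) = 14.79
Friis cascade:
  F = 1.479 + (5.445 − 1)/10.23 = 1.913
NF = 10 log₁₀(1.913) = 2.82 dB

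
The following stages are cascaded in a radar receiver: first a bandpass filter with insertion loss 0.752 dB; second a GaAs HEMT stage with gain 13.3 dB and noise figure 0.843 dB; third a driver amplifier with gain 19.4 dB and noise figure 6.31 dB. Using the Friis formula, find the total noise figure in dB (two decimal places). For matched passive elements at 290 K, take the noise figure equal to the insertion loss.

2.11 dB

Convert to linear (a loss of L dB is a gain of −L dB): F_i = 10^(NF_i/10), G_i = 10^(G_i,dB/10)
  Stage 1: F_1 = 10^(0.752/10) = 1.189, G_1 = 10^(−0.752/10) = 0.8410
  Stage 2: F_2 = 10^(0.843/10) = 1.214, G_2 = 10^(13.3/10) = 21.38
  Stage 3: F_3 = 10^(6.31/10) = 4.276, G_3 = 10^(19.4/10) = 87.10
Friis cascade:
  F = 1.189 + (1.214 − 1)/0.8410 + (4.276 − 1)/17.98 = 1.626
NF = 10 log₁₀(1.626) = 2.11 dB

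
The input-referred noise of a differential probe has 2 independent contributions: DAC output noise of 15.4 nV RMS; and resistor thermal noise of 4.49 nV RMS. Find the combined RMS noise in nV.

Uncorrelated sources add in power (mean-square): V_tot = √(ΣV_i²)
V_tot = √[(1.54×10⁻⁸)² + (4.49×10⁻⁹)²] = 1.60×10⁻⁸ V = 16.0 nV

16.0 nV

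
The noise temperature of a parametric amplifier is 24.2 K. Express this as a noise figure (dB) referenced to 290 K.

0.348 dB

F = 1 + T_e/T₀ = 1 + 24.2/290 = 1.08345
NF = 10 log₁₀(1.08345) = 0.348 dB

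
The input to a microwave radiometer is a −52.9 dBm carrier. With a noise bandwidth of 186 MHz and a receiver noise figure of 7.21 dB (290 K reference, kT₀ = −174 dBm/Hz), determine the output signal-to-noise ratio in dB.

Noise floor: N = −174 + 10 log₁₀(B) + NF
10 log₁₀(1.86×10⁸) = 82.7 dB
N = −174 + 82.7 + 7.21 = −84.09 dBm
SNR = P_sig − N = −52.9 − (−84.09) = 31.19 dB → 31.2 dB

31.2 dB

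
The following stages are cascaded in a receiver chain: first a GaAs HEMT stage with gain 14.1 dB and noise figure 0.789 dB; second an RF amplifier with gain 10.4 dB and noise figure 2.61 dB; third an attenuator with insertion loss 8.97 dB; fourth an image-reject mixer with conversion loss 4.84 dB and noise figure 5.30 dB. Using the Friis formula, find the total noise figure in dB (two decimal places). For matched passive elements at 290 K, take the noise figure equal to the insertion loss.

1.21 dB

Convert to linear (a loss of L dB is a gain of −L dB): F_i = 10^(NF_i/10), G_i = 10^(G_i,dB/10)
  Stage 1: F_1 = 10^(0.789/10) = 1.199, G_1 = 10^(14.1/10) = 25.70
  Stage 2: F_2 = 10^(2.61/10) = 1.824, G_2 = 10^(10.4/10) = 10.96
  Stage 3: F_3 = 10^(8.97/10) = 7.889, G_3 = 10^(−8.97/10) = 0.1268
  Stage 4: F_4 = 10^(5.30/10) = 3.388, G_4 = 10^(−4.84/10) = 0.3281
Friis cascade:
  F = 1.199 + (1.824 − 1)/25.70 + (7.889 − 1)/281.8 + (3.388 − 1)/35.73 = 1.323
NF = 10 log₁₀(1.323) = 1.21 dB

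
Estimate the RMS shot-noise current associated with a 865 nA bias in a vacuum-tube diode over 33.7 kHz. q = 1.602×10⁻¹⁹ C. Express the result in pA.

96.6 pA

I_n = √(2qI·B)
2qI·B = 2 × 1.602×10⁻¹⁹ × 8.65×10⁻⁷ × 3.37×10⁴ = 9.34×10⁻²¹ A²
I_n = √(9.34×10⁻²¹) = 9.66×10⁻¹¹ A = 96.6 pA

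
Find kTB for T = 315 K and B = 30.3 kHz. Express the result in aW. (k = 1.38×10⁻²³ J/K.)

132 aW

P_n = kTB = 1.38×10⁻²³ × 315 × 3.03×10⁴ = 1.32×10⁻¹⁶ W = 132 aW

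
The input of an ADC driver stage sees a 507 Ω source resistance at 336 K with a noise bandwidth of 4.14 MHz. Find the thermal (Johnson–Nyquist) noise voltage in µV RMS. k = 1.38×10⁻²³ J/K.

6.24 µV

V_n = √(4kTRB)
4kTRB = 4 × 1.38×10⁻²³ × 336 × 5.07×10² × 4.14×10⁶ = 3.89×10⁻¹¹ V²
V_n = √(3.89×10⁻¹¹) = 6.24×10⁻⁶ V = 6.24 µV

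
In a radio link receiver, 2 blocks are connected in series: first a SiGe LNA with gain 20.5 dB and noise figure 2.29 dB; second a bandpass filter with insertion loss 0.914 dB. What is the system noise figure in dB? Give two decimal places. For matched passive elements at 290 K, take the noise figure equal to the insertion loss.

2.30 dB

Convert to linear (a loss of L dB is a gain of −L dB): F_i = 10^(NF_i/10), G_i = 10^(G_i,dB/10)
  Stage 1: F_1 = 10^(2.29/10) = 1.694, G_1 = 10^(20.5/10) = 112.2
  Stage 2: F_2 = 10^(0.914/10) = 1.234, G_2 = 10^(−0.914/10) = 0.8102
Friis cascade:
  F = 1.694 + (1.234 − 1)/112.2 = 1.696
NF = 10 log₁₀(1.696) = 2.30 dB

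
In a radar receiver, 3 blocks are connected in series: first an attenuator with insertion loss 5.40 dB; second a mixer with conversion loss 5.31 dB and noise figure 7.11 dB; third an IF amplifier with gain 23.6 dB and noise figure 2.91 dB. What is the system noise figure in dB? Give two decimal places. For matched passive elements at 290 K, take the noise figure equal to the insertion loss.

Convert to linear (a loss of L dB is a gain of −L dB): F_i = 10^(NF_i/10), G_i = 10^(G_i,dB/10)
  Stage 1: F_1 = 10^(5.40/10) = 3.467, G_1 = 10^(−5.40/10) = 0.2884
  Stage 2: F_2 = 10^(7.11/10) = 5.140, G_2 = 10^(−5.31/10) = 0.2944
  Stage 3: F_3 = 10^(2.91/10) = 1.954, G_3 = 10^(23.6/10) = 229.1
Friis cascade:
  F = 3.467 + (5.140 − 1)/0.2884 + (1.954 − 1)/0.08492 = 29.06
NF = 10 log₁₀(29.06) = 14.63 dB

14.63 dB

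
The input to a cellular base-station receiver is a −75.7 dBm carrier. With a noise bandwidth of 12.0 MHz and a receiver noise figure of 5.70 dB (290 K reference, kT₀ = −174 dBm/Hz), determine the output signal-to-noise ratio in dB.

Noise floor: N = −174 + 10 log₁₀(B) + NF
10 log₁₀(1.20×10⁷) = 70.79 dB
N = −174 + 70.79 + 5.70 = −97.51 dBm
SNR = P_sig − N = −75.7 − (−97.51) = 21.81 dB → 21.8 dB

21.8 dB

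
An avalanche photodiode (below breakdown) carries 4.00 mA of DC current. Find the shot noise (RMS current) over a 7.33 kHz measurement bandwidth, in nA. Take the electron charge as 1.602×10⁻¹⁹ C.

I_n = √(2qI·B)
2qI·B = 2 × 1.602×10⁻¹⁹ × 4.00×10⁻³ × 7.33×10³ = 9.39×10⁻¹⁸ A²
I_n = √(9.39×10⁻¹⁸) = 3.06×10⁻⁹ A = 3.06 nA

3.06 nA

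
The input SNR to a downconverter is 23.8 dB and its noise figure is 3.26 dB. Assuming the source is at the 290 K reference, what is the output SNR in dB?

20.54 dB

By definition F = SNR_in/SNR_out, so in dB: SNR_out = SNR_in − NF
SNR_out = 23.8 − 3.26 = 20.54 dB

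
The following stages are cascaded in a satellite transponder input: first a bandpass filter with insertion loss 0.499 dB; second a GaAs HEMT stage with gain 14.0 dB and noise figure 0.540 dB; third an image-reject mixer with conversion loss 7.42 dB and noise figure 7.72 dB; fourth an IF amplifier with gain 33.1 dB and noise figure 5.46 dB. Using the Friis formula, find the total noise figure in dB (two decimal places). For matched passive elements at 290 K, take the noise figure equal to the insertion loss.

Convert to linear (a loss of L dB is a gain of −L dB): F_i = 10^(NF_i/10), G_i = 10^(G_i,dB/10)
  Stage 1: F_1 = 10^(0.499/10) = 1.122, G_1 = 10^(−0.499/10) = 0.8915
  Stage 2: F_2 = 10^(0.540/10) = 1.132, G_2 = 10^(14.0/10) = 25.12
  Stage 3: F_3 = 10^(7.72/10) = 5.916, G_3 = 10^(−7.42/10) = 0.1811
  Stage 4: F_4 = 10^(5.46/10) = 3.516, G_4 = 10^(33.1/10) = 2042
Friis cascade:
  F = 1.122 + (1.132 − 1)/0.8915 + (5.916 − 1)/22.39 + (3.516 − 1)/4.056 = 2.110
NF = 10 log₁₀(2.110) = 3.24 dB

3.24 dB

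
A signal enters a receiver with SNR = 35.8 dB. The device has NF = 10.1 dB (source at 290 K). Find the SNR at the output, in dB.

By definition F = SNR_in/SNR_out, so in dB: SNR_out = SNR_in − NF
SNR_out = 35.8 − 10.1 = 25.7 dB

25.7 dB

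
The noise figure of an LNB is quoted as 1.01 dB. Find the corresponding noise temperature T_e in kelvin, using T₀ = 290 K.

75.9 K

F = 10^(1.01/10) = 1.26183
T_e = (F − 1)·T₀ = (1.26183 − 1) × 290 = 75.9 K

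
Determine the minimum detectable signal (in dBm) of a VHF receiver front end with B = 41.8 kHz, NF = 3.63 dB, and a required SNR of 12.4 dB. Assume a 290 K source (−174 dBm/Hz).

−111.8 dBm

Sensitivity = −174 + 10 log₁₀(B) + NF + SNR_min
= −174 + 46.21 + 3.63 + 12.4
= −111.76 dBm → −111.8 dBm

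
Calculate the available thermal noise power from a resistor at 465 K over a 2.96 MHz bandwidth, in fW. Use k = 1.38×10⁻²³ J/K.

P_n = kTB = 1.38×10⁻²³ × 465 × 2.96×10⁶ = 1.90×10⁻¹⁴ W = 19.0 fW

19.0 fW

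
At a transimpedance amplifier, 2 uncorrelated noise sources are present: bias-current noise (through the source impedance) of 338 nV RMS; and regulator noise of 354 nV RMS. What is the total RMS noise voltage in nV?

489 nV

Uncorrelated sources add in power (mean-square): V_tot = √(ΣV_i²)
V_tot = √[(3.38×10⁻⁷)² + (3.54×10⁻⁷)²] = 4.89×10⁻⁷ V = 489 nV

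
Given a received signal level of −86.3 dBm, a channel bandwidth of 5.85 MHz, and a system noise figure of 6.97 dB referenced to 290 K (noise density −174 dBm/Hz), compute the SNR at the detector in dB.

13.1 dB

Noise floor: N = −174 + 10 log₁₀(B) + NF
10 log₁₀(5.85×10⁶) = 67.67 dB
N = −174 + 67.67 + 6.97 = −99.36 dBm
SNR = P_sig − N = −86.3 − (−99.36) = 13.06 dB → 13.1 dB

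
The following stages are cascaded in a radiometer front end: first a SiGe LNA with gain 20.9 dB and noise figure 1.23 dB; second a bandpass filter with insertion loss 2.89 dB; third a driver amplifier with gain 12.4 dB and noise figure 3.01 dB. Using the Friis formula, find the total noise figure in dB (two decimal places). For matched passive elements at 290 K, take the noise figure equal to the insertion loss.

1.31 dB

Convert to linear (a loss of L dB is a gain of −L dB): F_i = 10^(NF_i/10), G_i = 10^(G_i,dB/10)
  Stage 1: F_1 = 10^(1.23/10) = 1.327, G_1 = 10^(20.9/10) = 123.0
  Stage 2: F_2 = 10^(2.89/10) = 1.945, G_2 = 10^(−2.89/10) = 0.5140
  Stage 3: F_3 = 10^(3.01/10) = 2.000, G_3 = 10^(12.4/10) = 17.38
Friis cascade:
  F = 1.327 + (1.945 − 1)/123.0 + (2.000 − 1)/63.24 = 1.351
NF = 10 log₁₀(1.351) = 1.31 dB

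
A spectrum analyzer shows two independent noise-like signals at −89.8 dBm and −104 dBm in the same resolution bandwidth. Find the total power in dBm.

−89.6 dBm

Convert to linear, add, convert back:
P₁ = 1.05×10⁻¹² W, P₂ = 3.98×10⁻¹⁴ W
P_tot = 1.09×10⁻¹² W → 10 log₁₀(P_tot / 10⁻³) = −89.6 dBm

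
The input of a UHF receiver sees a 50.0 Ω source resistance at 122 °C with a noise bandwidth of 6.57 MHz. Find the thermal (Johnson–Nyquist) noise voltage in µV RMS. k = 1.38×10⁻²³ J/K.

T = 122 °C + 273.15 = 395.15 K
V_n = √(4kTRB)
4kTRB = 4 × 1.38×10⁻²³ × 395.15 × 5.00×10¹ × 6.57×10⁶ = 7.17×10⁻¹² V²
V_n = √(7.17×10⁻¹²) = 2.68×10⁻⁶ V = 2.68 µV

2.68 µV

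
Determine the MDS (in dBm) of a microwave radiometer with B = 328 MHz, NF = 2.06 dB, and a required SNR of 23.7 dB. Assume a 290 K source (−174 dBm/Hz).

Sensitivity = −174 + 10 log₁₀(B) + NF + SNR_min
= −174 + 85.16 + 2.06 + 23.7
= −63.08 dBm → −63.1 dBm

−63.1 dBm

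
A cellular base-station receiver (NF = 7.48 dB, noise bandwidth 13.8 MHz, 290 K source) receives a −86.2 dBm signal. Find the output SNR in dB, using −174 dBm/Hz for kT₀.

8.9 dB

Noise floor: N = −174 + 10 log₁₀(B) + NF
10 log₁₀(1.38×10⁷) = 71.4 dB
N = −174 + 71.4 + 7.48 = −95.12 dBm
SNR = P_sig − N = −86.2 − (−95.12) = 8.92 dB → 8.9 dB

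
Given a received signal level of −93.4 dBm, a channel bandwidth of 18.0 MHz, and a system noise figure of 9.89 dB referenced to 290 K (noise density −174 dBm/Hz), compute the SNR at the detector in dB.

−1.8 dB

Noise floor: N = −174 + 10 log₁₀(B) + NF
10 log₁₀(1.80×10⁷) = 72.55 dB
N = −174 + 72.55 + 9.89 = −91.56 dBm
SNR = P_sig − N = −93.4 − (−91.56) = −1.84 dB → −1.8 dB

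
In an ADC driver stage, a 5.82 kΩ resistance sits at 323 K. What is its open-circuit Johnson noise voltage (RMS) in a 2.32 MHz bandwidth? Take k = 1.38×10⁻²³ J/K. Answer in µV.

V_n = √(4kTRB)
4kTRB = 4 × 1.38×10⁻²³ × 323 × 5.82×10³ × 2.32×10⁶ = 2.41×10⁻¹⁰ V²
V_n = √(2.41×10⁻¹⁰) = 1.55×10⁻⁵ V = 15.5 µV

15.5 µV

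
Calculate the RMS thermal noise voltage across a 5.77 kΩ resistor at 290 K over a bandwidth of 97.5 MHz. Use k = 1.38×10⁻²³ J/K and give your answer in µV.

V_n = √(4kTRB)
4kTRB = 4 × 1.38×10⁻²³ × 290 × 5.77×10³ × 9.75×10⁷ = 9.01×10⁻⁹ V²
V_n = √(9.01×10⁻⁹) = 9.49×10⁻⁵ V = 94.9 µV

94.9 µV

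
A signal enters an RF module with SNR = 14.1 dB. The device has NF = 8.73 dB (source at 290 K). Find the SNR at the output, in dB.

5.37 dB

By definition F = SNR_in/SNR_out, so in dB: SNR_out = SNR_in − NF
SNR_out = 14.1 − 8.73 = 5.37 dB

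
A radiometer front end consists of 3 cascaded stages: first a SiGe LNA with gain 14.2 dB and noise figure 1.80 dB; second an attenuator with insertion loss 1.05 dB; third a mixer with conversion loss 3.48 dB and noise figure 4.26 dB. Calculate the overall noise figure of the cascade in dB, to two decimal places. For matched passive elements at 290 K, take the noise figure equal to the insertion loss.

Convert to linear (a loss of L dB is a gain of −L dB): F_i = 10^(NF_i/10), G_i = 10^(G_i,dB/10)
  Stage 1: F_1 = 10^(1.80/10) = 1.514, G_1 = 10^(14.2/10) = 26.30
  Stage 2: F_2 = 10^(1.05/10) = 1.274, G_2 = 10^(−1.05/10) = 0.7852
  Stage 3: F_3 = 10^(4.26/10) = 2.667, G_3 = 10^(−3.48/10) = 0.4487
Friis cascade:
  F = 1.514 + (1.274 − 1)/26.30 + (2.667 − 1)/20.65 = 1.605
NF = 10 log₁₀(1.605) = 2.05 dB

2.05 dB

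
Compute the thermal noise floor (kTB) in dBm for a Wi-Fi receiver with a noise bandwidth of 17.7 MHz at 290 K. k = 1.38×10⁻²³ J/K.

P_n = kTB = 1.38×10⁻²³ × 290 × 1.77×10⁷ = 7.08×10⁻¹⁴ W
In dBm: 10 log₁₀(7.08×10⁻¹⁴ / 10⁻³) = −101.5 dBm

−101.5 dBm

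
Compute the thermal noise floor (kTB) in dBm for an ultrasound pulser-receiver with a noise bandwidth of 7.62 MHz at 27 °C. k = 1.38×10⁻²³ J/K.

T = 27 °C + 273.15 = 300.15 K
P_n = kTB = 1.38×10⁻²³ × 300.15 × 7.62×10⁶ = 3.16×10⁻¹⁴ W
In dBm: 10 log₁₀(3.16×10⁻¹⁴ / 10⁻³) = −105.0 dBm

−105.0 dBm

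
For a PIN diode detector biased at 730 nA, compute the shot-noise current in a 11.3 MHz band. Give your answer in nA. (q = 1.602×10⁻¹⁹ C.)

I_n = √(2qI·B)
2qI·B = 2 × 1.602×10⁻¹⁹ × 7.30×10⁻⁷ × 1.13×10⁷ = 2.64×10⁻¹⁸ A²
I_n = √(2.64×10⁻¹⁸) = 1.63×10⁻⁹ A = 1.63 nA

1.63 nA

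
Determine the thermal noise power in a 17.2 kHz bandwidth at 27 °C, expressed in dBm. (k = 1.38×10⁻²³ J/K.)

T = 27 °C + 273.15 = 300.15 K
P_n = kTB = 1.38×10⁻²³ × 300.15 × 1.72×10⁴ = 7.12×10⁻¹⁷ W
In dBm: 10 log₁₀(7.12×10⁻¹⁷ / 10⁻³) = −131.5 dBm

−131.5 dBm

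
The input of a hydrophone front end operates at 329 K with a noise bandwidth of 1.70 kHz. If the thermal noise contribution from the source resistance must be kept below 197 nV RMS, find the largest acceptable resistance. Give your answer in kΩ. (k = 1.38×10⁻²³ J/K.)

1.26 kΩ

Johnson–Nyquist: V_n = √(4kTRB) ⇒ R = V_n² / (4kTB)
4kTB = 4 × 1.38×10⁻²³ × 329 × 1.70×10³ = 3.09×10⁻¹⁷
R = (1.97×10⁻⁷)² / 3.09×10⁻¹⁷ = 1.26×10³ Ω = 1.26 kΩ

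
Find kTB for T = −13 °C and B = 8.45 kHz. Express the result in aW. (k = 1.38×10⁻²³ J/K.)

30.3 aW

T = −13 °C + 273.15 = 260.15 K
P_n = kTB = 1.38×10⁻²³ × 260.15 × 8.45×10³ = 3.03×10⁻¹⁷ W = 30.3 aW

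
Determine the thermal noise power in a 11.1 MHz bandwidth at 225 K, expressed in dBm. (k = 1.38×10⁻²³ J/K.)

−104.6 dBm

P_n = kTB = 1.38×10⁻²³ × 225 × 1.11×10⁷ = 3.45×10⁻¹⁴ W
In dBm: 10 log₁₀(3.45×10⁻¹⁴ / 10⁻³) = −104.6 dBm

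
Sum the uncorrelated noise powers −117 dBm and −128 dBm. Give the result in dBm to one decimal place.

−116.7 dBm

Convert to linear, add, convert back:
P₁ = 2.00×10⁻¹⁵ W, P₂ = 1.58×10⁻¹⁶ W
P_tot = 2.15×10⁻¹⁵ W → 10 log₁₀(P_tot / 10⁻³) = −116.7 dBm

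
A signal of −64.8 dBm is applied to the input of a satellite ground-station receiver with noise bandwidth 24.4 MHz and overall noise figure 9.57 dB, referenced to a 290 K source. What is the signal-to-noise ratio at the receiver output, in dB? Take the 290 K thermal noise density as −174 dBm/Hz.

Noise floor: N = −174 + 10 log₁₀(B) + NF
10 log₁₀(2.44×10⁷) = 73.87 dB
N = −174 + 73.87 + 9.57 = −90.56 dBm
SNR = P_sig − N = −64.8 − (−90.56) = 25.76 dB → 25.8 dB

25.8 dB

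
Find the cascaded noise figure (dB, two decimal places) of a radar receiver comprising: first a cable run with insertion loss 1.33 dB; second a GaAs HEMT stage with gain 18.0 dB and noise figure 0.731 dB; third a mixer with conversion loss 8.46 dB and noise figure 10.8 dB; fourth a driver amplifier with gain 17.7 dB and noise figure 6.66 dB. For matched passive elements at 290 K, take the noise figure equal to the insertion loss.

3.79 dB

Convert to linear (a loss of L dB is a gain of −L dB): F_i = 10^(NF_i/10), G_i = 10^(G_i,dB/10)
  Stage 1: F_1 = 10^(1.33/10) = 1.358, G_1 = 10^(−1.33/10) = 0.7362
  Stage 2: F_2 = 10^(0.731/10) = 1.183, G_2 = 10^(18.0/10) = 63.10
  Stage 3: F_3 = 10^(10.8/10) = 12.02, G_3 = 10^(−8.46/10) = 0.1426
  Stage 4: F_4 = 10^(6.66/10) = 4.634, G_4 = 10^(17.7/10) = 58.88
Friis cascade:
  F = 1.358 + (1.183 − 1)/0.7362 + (12.02 − 1)/46.45 + (4.634 − 1)/6.622 = 2.393
NF = 10 log₁₀(2.393) = 3.79 dB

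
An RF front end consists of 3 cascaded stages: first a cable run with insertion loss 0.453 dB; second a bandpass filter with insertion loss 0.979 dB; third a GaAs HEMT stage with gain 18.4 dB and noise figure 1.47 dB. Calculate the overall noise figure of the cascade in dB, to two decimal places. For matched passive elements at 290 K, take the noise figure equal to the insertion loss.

2.90 dB

Convert to linear (a loss of L dB is a gain of −L dB): F_i = 10^(NF_i/10), G_i = 10^(G_i,dB/10)
  Stage 1: F_1 = 10^(0.453/10) = 1.110, G_1 = 10^(−0.453/10) = 0.9009
  Stage 2: F_2 = 10^(0.979/10) = 1.253, G_2 = 10^(−0.979/10) = 0.7982
  Stage 3: F_3 = 10^(1.47/10) = 1.403, G_3 = 10^(18.4/10) = 69.18
Friis cascade:
  F = 1.110 + (1.253 − 1)/0.9009 + (1.403 − 1)/0.7191 = 1.951
NF = 10 log₁₀(1.951) = 2.90 dB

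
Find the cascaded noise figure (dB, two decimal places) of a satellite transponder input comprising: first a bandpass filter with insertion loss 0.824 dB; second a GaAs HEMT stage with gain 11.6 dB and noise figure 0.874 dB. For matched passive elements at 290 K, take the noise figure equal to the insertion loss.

Convert to linear (a loss of L dB is a gain of −L dB): F_i = 10^(NF_i/10), G_i = 10^(G_i,dB/10)
  Stage 1: F_1 = 10^(0.824/10) = 1.209, G_1 = 10^(−0.824/10) = 0.8272
  Stage 2: F_2 = 10^(0.874/10) = 1.223, G_2 = 10^(11.6/10) = 14.45
Friis cascade:
  F = 1.209 + (1.223 − 1)/0.8272 = 1.478
NF = 10 log₁₀(1.478) = 1.70 dB

1.70 dB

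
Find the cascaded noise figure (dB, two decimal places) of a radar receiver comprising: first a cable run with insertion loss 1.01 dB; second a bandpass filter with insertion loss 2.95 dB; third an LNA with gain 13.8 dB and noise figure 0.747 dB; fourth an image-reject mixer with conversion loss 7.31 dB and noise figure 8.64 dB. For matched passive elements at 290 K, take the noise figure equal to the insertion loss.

5.58 dB

Convert to linear (a loss of L dB is a gain of −L dB): F_i = 10^(NF_i/10), G_i = 10^(G_i,dB/10)
  Stage 1: F_1 = 10^(1.01/10) = 1.262, G_1 = 10^(−1.01/10) = 0.7925
  Stage 2: F_2 = 10^(2.95/10) = 1.972, G_2 = 10^(−2.95/10) = 0.5070
  Stage 3: F_3 = 10^(0.747/10) = 1.188, G_3 = 10^(13.8/10) = 23.99
  Stage 4: F_4 = 10^(8.64/10) = 7.311, G_4 = 10^(−7.31/10) = 0.1858
Friis cascade:
  F = 1.262 + (1.972 − 1)/0.7925 + (1.188 − 1)/0.4018 + (7.311 − 1)/9.638 = 3.611
NF = 10 log₁₀(3.611) = 5.58 dB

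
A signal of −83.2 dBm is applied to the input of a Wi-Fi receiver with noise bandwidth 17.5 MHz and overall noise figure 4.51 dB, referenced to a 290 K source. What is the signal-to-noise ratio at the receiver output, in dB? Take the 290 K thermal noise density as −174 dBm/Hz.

13.9 dB

Noise floor: N = −174 + 10 log₁₀(B) + NF
10 log₁₀(1.75×10⁷) = 72.43 dB
N = −174 + 72.43 + 4.51 = −97.06 dBm
SNR = P_sig − N = −83.2 − (−97.06) = 13.86 dB → 13.9 dB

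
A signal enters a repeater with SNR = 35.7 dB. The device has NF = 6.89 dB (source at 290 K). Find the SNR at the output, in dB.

By definition F = SNR_in/SNR_out, so in dB: SNR_out = SNR_in − NF
SNR_out = 35.7 − 6.89 = 28.81 dB

28.81 dB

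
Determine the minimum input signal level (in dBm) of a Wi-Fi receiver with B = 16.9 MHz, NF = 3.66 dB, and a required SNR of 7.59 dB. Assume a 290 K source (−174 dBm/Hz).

−90.5 dBm

Sensitivity = −174 + 10 log₁₀(B) + NF + SNR_min
= −174 + 72.28 + 3.66 + 7.59
= −90.47 dBm → −90.5 dBm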